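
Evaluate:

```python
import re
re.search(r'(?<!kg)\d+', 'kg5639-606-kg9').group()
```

`(?!…)`/`(?<!…)` only lets a position through if the neighbouring text does NOT match; no characters are consumed.
Unlike `match`, `search` isn't anchored — it looks for the pattern anywhere in the string.
The match spans [3:6] → '639'.

'639'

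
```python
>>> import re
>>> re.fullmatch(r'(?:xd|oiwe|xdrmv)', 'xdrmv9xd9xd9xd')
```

`re.fullmatch` is like wrapping the pattern in `^…$` (in single-line mode).
Here there's no way to consume every character, so the call returns None.

None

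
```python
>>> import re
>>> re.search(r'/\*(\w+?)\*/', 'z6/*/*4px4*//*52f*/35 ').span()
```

(4, 12)

The match spans [4:12] → '/*4px4*/'.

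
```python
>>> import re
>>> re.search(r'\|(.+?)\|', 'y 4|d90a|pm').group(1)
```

The match spans [3:9] → '|d90a|'.
Captured: group 1 = 'd90a'.

'd90a'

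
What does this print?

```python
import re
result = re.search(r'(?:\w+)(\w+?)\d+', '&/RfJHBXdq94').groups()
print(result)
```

('9',)

This matches one or more of a word character (non-capturing group); then one or more of a word character (lazy) (captured); then one or more of a digit.
`search` walks the string left to right and returns the first match it finds.
The match spans [2:12] → 'RfJHBXdq94'.
Captured: group 1 = '9'.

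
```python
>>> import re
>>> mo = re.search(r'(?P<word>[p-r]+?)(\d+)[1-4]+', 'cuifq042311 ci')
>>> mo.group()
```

This matches one or more of a character in [p-r] (lazy) (captured as 'word'); then one or more of a digit (captured); then one or more of a character in [1-4].
Unlike `match`, `search` isn't anchored — it looks for the pattern anywhere in the string.
The match spans [4:11] → 'q042311'.
Captured: group 1 = 'q', group 2 = '04231'.

'q042311'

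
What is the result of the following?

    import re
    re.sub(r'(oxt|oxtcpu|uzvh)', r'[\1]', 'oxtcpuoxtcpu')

'[oxt]cpu[oxt]cpu'

Branches in `(...|...)` are attempted left-to-right; the first branch that allows the whole pattern to succeed is taken.
Matches: at [0:3] → 'oxt'; at [6:9] → 'oxt'.
`\1` in the replacement pulls in group 1's text for each match.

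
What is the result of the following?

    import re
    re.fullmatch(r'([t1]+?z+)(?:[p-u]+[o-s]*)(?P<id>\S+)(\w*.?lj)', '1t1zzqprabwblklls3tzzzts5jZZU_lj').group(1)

'1t1zz'

This matches one or more of one of [t1] (lazy), then one or more of a literal 'z' (captured); then one or more of a character in [p-u], then zero or more of a character in [o-s] (non-capturing group); then one or more of a non-whitespace character (captured as 'id'); then zero or more of a word character, then optionally any character, then the literal 'lj' (captured).
`fullmatch` succeeds only if the pattern covers the string from start to end.
The match spans [0:32] → '1t1zzqprabwblklls3tzzzts5jZZU_lj'.
Captured: group 1 = '1t1zz', group 2 = 'abwblklls3tzzzts5jZZU_', group 3 = 'lj'.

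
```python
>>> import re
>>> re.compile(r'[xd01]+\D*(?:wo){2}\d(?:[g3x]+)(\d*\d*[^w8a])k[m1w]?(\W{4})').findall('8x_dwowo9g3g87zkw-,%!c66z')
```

[('87z', '-,%!')]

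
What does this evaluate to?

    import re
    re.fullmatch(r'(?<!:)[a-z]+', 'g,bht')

None

`fullmatch` succeeds only if the pattern covers the string from start to end.
Here the string isn't matched end-to-end, so the call returns None.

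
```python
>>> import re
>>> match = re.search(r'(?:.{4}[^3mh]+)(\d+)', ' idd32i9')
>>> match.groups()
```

('9',)

Pattern: exactly 4 of any character, then one or more of any character except [3mh] (non-capturing group); then one or more of a digit (captured).
`search` walks the string left to right and returns the first match it finds.
The match spans [1:8] → 'idd32i9'.
Captured: group 1 = '9'.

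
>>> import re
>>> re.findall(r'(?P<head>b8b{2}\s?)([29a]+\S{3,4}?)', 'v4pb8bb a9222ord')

Pattern: the literal 'b8', then exactly 2 of the literal 'b', then optionally whitespace (captured as 'head'); then one or more of one of [29a], then 3 to 4 of a non-whitespace character (lazy) (captured).
Walking the string: at [3:16] match 'b8bb a9222ord', groups = ('b8bb ', 'a9222ord').
`findall` packs the 2 group values into a tuple for every match.

[('b8bb ', 'a9222ord')]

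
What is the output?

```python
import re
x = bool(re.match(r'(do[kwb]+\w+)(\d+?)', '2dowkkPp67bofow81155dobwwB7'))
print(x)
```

With `match`, the pattern is implicitly anchored at the beginning.
Here the pattern fails at index 0, so the call returns None, and `bool(None)` is False.

False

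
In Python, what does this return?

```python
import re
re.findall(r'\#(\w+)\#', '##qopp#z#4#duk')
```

['qopp', '4']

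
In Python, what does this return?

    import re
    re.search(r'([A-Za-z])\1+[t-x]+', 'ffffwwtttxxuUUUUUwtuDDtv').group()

'ffffwwtttxxu'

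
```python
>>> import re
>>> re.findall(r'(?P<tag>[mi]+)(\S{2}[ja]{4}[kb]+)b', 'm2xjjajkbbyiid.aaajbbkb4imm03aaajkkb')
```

[('m', '2xjjajkb'), ('ii', 'd.aaajbbk'), ('imm', '03aaajkk')]

The pattern matches one or more of one of [mi] (captured as 'tag'); then exactly 2 of a non-whitespace character, then exactly 4 of one of [ja], then one or more of one of [kb] (captured); then a literal 'b'.
Multiple groups make `findall` return tuples — one 2-tuple for each match.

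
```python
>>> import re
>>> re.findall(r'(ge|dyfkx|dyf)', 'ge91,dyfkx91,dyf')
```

['ge', 'dyfkx', 'dyf']

Branches in `(...|...)` are attempted left-to-right; the first branch that allows the whole pattern to succeed is taken.
One capturing group, so `findall` returns just the captured substring from each match — 3 in all.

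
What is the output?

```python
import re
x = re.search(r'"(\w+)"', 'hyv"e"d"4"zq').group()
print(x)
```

"e"

The match spans [3:6] → '"e"'.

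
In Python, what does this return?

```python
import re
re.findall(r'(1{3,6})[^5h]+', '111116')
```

['11111']

Pattern: 3 to 6 of a literal '1' (captured); then one or more of any character except [5h].
Scanning left to right: at [0:6] match '111116', group 1 = '11111'.
Because there's exactly one group, `findall` drops the full match and keeps group 1 from the one hit.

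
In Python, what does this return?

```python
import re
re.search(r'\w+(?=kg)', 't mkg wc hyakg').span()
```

(2, 3)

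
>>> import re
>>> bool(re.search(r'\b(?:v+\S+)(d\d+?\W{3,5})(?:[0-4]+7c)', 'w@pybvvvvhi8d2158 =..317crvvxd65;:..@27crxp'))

This matches a word boundary (`\b`, zero-width); then one or more of a literal 'v', then one or more of a non-whitespace character (non-capturing group); then a literal 'd', then one or more of a digit (lazy), then 3 to 5 of a non-word character (captured); then one or more of a character in [0-4], then the literal '7c' (non-capturing group).
Here nothing in the string fits, so the call returns None, and `bool(None)` is False.

False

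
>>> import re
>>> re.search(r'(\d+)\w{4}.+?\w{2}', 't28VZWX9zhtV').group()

'28VZWX9zh'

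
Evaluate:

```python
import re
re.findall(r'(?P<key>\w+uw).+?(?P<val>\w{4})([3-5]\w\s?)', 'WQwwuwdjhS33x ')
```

[('WQwwuw', 'jhS3', '3x ')]

The pattern matches one or more of a word character, then the literal 'uw' (captured as 'key'); then one or more of any character (lazy); then exactly 4 of a word character (captured as 'val'); then a character in [3-5], then a word character, then optionally whitespace (captured).
Walking the string: at [0:14] match 'WQwwuwdjhS33x ', groups = ('WQwwuw', 'jhS3', '3x ').
With 3 capturing groups, `findall` returns a 3-tuple per match.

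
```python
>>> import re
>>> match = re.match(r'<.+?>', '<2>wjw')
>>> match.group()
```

'<2>'

With `match`, the pattern is implicitly anchored at the beginning.
The match spans [0:3] → '<2>'.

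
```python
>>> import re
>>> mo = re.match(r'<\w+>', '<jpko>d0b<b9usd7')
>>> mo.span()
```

`re.match` won't scan ahead — the pattern has to work from the very first character.
The match spans [0:6] → '<jpko>'.

(0, 6)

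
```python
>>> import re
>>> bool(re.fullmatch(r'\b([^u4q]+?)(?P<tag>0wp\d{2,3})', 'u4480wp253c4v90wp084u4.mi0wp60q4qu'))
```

The pattern matches a word boundary (`\b`, zero-width); then one or more of any character except [u4q] (lazy) (captured); then the literal '0wp', then 2 to 3 of a digit (captured as 'tag').
For `fullmatch`, every character of the input must be accounted for by the pattern.
Here the pattern can't cover the whole string, so the call returns None, and `bool(None)` is False.

False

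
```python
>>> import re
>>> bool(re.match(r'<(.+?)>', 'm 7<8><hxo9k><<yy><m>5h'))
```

False

`re.match` only tries the pattern at the start of the string.
Here the pattern fails at index 0, so the call returns None, and `bool(None)` is False.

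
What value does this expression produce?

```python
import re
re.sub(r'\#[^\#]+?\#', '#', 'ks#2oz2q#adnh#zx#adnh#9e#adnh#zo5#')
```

'ks#adnh#adnh#adnh#'

Every occurrence is swapped for '#'.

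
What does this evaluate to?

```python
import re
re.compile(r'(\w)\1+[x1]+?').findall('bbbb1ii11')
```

After group 1 captures some text, `\1` only succeeds where that same text appears again.
Matches: at [0:5] match 'bbbb1', group 1 = 'b'; at [5:8] match 'ii1', group 1 = 'i'.
With a single group, `findall` returns only what that group captured — 2 items.

['b', 'i']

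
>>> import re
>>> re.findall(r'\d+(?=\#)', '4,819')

The lookaround is zero-width — it requires the adjacent text to match without consuming it, so the asserted text isn't part of the match.
With no groups in the pattern, `findall` gives back each whole match — 0 here.
Nothing in the string satisfies the pattern, so the list is empty.

[]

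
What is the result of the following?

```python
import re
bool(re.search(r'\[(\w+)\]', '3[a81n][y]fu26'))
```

The match spans [1:7] → '[a81n]'.

True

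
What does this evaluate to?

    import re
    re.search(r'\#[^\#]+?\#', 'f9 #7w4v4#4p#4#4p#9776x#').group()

The match spans [3:10] → '#7w4v4#'.

'#7w4v4#'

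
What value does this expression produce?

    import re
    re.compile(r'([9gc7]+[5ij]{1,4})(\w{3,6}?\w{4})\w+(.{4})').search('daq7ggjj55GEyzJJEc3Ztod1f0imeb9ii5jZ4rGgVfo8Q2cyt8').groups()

('7ggjj55', 'GEyzJJE', 'cyt8')

The match spans [3:50] → '7ggjj55GEyzJJEc3Ztod1f0imeb9ii5jZ4rGgVfo8Q2cyt8'.
Captured: group 1 = '7ggjj55', group 2 = 'GEyzJJE', group 3 = 'cyt8'.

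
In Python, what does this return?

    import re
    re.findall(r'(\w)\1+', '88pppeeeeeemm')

After group 1 captures some text, `\1` only succeeds where that same text appears again.
Walking the string: at [0:2] match '88', group 1 = '8'; at [2:5] match 'ppp', group 1 = 'p'; at [5:11] match 'eeeeee', group 1 = 'e'; at [11:13] match 'mm', group 1 = 'm'.
`findall` collects group 1 from each match (4 total).

['8', 'p', 'e', 'm']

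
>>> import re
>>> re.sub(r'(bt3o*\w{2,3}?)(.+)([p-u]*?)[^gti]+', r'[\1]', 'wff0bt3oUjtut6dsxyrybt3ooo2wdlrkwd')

'wff0[bt3oUj]'

This matches the literal 'bt3', then zero or more of a literal 'o', then 2 to 3 of a word character (lazy) (captured); then one or more of any character (captured); then zero or more of a character in [p-u] (lazy) (captured); then one or more of any character except [gti].
Matches: at [4:34] → 'bt3oUjtut6dsxyrybt3ooo2wdlrkwd'.
Each match is replaced using the text its own group 1 captured.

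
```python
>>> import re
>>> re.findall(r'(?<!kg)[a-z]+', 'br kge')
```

The negative lookahead/lookbehind blocks any match where the forbidden context is present.
Scanning left to right: at [0:2] → 'br'; at [3:6] → 'kge'.
`findall` yields the raw match text (2 of them) because the pattern has no groups.

['br', 'kge']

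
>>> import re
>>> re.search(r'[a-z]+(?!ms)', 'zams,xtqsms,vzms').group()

'zams'

The negative lookahead/lookbehind blocks any match where the forbidden context is present.
The match spans [0:4] → 'zams'.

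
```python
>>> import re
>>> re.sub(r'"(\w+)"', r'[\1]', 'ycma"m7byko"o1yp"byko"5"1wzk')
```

'ycma[m7byko]o1yp[byko]5"1wzk'

The replacement refers to a captured group, so each match is rewritten using its own captured text.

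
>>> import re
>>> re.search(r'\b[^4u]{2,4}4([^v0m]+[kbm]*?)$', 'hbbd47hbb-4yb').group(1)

The pattern matches a word boundary (`\b`, zero-width); then 2 to 4 of any character except [4u], then the literal '4'; then one or more of any character except [v0m], then zero or more of one of [kbm] (lazy) (captured); then anchored at the end.
`re.search` tries every starting position until one works.
The match spans [0:13] → 'hbbd47hbb-4yb'.
Captured: group 1 = '7hbb-4yb'.

'7hbb-4yb'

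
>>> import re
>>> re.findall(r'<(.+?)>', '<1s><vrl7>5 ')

['1s', 'vrl7']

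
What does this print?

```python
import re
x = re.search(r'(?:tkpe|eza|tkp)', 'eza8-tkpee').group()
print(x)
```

eza

`search` walks the string left to right and returns the first match it finds.
The match spans [0:3] → 'eza'.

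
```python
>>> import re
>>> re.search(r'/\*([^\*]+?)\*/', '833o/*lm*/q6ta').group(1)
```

`re.search` tries every starting position until one works.
The match spans [4:10] → '/*lm*/'.
Captured: group 1 = 'lm'.

'lm'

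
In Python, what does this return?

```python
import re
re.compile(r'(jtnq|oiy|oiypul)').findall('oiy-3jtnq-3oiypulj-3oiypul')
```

The regex engine tests alternatives in the order written; an earlier branch that matches wins even if a later one would match more.
Matches: at [0:3] match 'oiy', group 1 = 'oiy'; at [5:9] match 'jtnq', group 1 = 'jtnq'; at [11:14] match 'oiy', group 1 = 'oiy'; at [20:23] match 'oiy', group 1 = 'oiy'.
`findall` collects group 1 from each match (4 total).

['oiy', 'jtnq', 'oiy', 'oiy']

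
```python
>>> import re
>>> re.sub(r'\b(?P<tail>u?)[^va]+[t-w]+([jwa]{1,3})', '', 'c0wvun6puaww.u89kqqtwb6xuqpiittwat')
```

The pattern matches a word boundary (`\b`, zero-width); then optionally a literal 'u' (captured as 'tail'); then one or more of any character except [va], then one or more of a character in [t-w]; then 1 to 3 of one of [jwa] (captured).
Matches: at [12:33] → '.u89kqqtwb6xuqpiittwa'.
Every occurrence is swapped for ''.

'c0wvun6puawwt'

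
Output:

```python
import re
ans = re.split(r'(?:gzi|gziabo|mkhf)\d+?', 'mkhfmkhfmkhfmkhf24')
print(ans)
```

['mkhfmkhfmkhf', '4']

`split` removes every match and returns the 2 fragments in between.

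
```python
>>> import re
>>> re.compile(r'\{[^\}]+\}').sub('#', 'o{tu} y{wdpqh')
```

'o# y{wdpqh'

`sub` substitutes '#' at each match site.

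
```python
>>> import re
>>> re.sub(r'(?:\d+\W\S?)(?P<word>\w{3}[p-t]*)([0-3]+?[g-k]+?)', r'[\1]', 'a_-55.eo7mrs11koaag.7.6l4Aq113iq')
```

The pattern matches one or more of a digit, then a non-word character, then optionally a non-whitespace character (non-capturing group); then exactly 3 of a word character, then zero or more of a character in [p-t] (captured as 'word'); then one or more of a character in [0-3] (lazy), then one or more of a character in [g-k] (lazy) (captured).
Matches: at [3:15] → '55.eo7mrs11k'; at [20:31] → '7.6l4Aq113i'.
`\1` in the replacement pulls in group 1's text for each match.

'a_-[o7mrs]oaag.[l4Aq]q'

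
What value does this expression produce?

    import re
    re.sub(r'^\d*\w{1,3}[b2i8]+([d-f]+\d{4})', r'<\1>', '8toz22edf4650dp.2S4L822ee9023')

Pattern: anchored at the start of the string; then zero or more of a digit, then 1 to 3 of a word character, then one or more of one of [b2i8]; then one or more of a character in [d-f], then exactly 4 of a digit (captured).
Matches: at [0:13] → '8toz22edf4650'.
The replacement refers to a captured group, so each match is rewritten using its own captured text.

'<edf4650>dp.2S4L822ee9023'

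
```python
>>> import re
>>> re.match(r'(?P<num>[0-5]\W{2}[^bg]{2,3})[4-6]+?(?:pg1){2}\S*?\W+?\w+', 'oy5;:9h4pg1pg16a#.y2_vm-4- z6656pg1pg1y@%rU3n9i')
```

None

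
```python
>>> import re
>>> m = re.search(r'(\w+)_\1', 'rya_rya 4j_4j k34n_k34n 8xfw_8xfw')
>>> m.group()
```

The backreference `\1` re-matches whatever the first group consumed, character for character.
`search` walks the string left to right and returns the first match it finds.
The match spans [0:7] → 'rya_rya'.
Captured: group 1 = 'rya'.

'rya_rya'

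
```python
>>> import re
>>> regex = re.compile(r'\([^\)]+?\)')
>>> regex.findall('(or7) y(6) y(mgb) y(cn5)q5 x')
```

['(or7)', '(6)', '(mgb)', '(cn5)']

Since nothing is captured, `findall` lists the 4 matched substrings directly.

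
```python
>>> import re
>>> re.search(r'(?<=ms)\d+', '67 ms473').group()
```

The `(?=…)`/`(?<=…)` assertion just peeks at neighbouring text; it doesn't advance the match position.
Unlike `match`, `search` isn't anchored — it looks for the pattern anywhere in the string.
The match spans [5:8] → '473'.

'473'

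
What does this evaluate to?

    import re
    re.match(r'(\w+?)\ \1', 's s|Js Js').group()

's s'

The backreference `\1` re-matches whatever the first group consumed, character for character.
`re.match` won't scan ahead — the pattern has to work from the very first character.
The match spans [0:3] → 's s'.
Captured: group 1 = 's'.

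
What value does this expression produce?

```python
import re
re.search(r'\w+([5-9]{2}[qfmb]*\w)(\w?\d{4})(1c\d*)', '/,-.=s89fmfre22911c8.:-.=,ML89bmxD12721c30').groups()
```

The match spans [5:20] → 's89fmfre22911c8'.
Captured: group 1 = '89fmfr', group 2 = 'e2291', group 3 = '1c8'.

('89fmfr', 'e2291', '1c8')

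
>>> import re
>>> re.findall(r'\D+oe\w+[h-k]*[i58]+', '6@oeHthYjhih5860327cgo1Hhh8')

['@oeHthYjhih5860327cgo1Hhh8']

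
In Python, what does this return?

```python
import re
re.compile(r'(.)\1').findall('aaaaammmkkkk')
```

['a', 'a', 'm', 'k', 'k']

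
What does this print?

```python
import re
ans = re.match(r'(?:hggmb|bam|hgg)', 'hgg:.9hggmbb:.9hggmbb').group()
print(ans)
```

hgg

`re.match` only tries the pattern at the start of the string.
The match spans [0:3] → 'hgg'.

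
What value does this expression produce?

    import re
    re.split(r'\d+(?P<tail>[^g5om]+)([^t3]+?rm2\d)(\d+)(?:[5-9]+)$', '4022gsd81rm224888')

The pattern matches one or more of a digit; then one or more of any character except [g5om] (captured as 'tail'); then one or more of any character except [t3] (lazy), then the literal 'rm2', then a digit (captured); then one or more of a digit (captured); then one or more of a character in [5-9] (non-capturing group); then anchored at the end.
Matches to split on: at [0:17] → '4022gsd81rm224888'.
Because the pattern has a capturing group, `split` also inserts each captured text between the pieces.

['', '2', 'gsd81rm22', '488', '']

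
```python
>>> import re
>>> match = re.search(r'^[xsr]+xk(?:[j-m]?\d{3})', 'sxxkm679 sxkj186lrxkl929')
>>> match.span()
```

The match spans [0:8] → 'sxxkm679'.

(0, 8)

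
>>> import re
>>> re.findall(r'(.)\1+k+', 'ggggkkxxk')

A backreference is literal: `\1` must see the identical characters the first group matched.
Matches: at [0:6] match 'ggggkk', group 1 = 'g'; at [6:9] match 'xxk', group 1 = 'x'.
`findall` collects group 1 from each match (2 total).

['g', 'x']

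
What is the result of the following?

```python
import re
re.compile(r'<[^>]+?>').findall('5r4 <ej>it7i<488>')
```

['<ej>', '<488>']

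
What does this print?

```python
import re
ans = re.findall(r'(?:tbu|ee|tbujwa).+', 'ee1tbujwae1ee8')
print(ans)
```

['ee1tbujwae1ee8']

Scanning left to right: at [0:14] → 'ee1tbujwae1ee8'.
No capturing groups, so `findall` returns the 1 full match string.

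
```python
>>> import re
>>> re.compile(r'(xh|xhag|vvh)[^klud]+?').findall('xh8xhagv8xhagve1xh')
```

['xh', 'xh', 'xh']

Branches in `(...|...)` are attempted left-to-right; the first branch that allows the whole pattern to succeed is taken.
Walking the string: at [0:3] match 'xh8', group 1 = 'xh'; at [3:6] match 'xha', group 1 = 'xh'; at [9:12] match 'xha', group 1 = 'xh'.
One capturing group, so `findall` returns just the captured substring from each match — 3 in all.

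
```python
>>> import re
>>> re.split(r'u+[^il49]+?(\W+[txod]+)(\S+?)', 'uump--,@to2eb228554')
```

This matches one or more of the literal 'u', then one or more of any character except [il49] (lazy); then one or more of a non-word character, then one or more of one of [txod] (captured); then one or more of a non-whitespace character (lazy) (captured).
A non-greedy quantifier consumes as few characters as it can — just enough that the remainder of the pattern still matches from where it stops; whatever follows it matches normally.
Matches to split on: at [0:11] → 'uump--,@to2'.
Because the pattern has a capturing group, `split` also inserts each captured text between the pieces.

['', '--,@to', '2', 'eb228554']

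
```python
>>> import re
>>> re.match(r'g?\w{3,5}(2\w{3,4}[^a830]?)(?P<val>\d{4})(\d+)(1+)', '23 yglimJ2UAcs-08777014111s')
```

None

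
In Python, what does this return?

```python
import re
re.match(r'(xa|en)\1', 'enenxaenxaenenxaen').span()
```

(0, 4)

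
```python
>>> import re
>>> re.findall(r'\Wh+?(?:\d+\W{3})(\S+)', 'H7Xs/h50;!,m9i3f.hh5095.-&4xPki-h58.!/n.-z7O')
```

['m9i3f.hh5095.-&4xPki-h58.!/n.-z7O']

Because there's exactly one group, `findall` drops the full match and keeps group 1 from the one hit.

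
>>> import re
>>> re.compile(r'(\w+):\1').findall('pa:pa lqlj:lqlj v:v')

A backreference is literal: `\1` must see the identical characters the first group matched.
Scanning left to right: at [0:5] match 'pa:pa', group 1 = 'pa'; at [6:15] match 'lqlj:lqlj', group 1 = 'lqlj'; at [16:19] match 'v:v', group 1 = 'v'.
With a single group, `findall` returns only what that group captured — 3 items.

['pa', 'lqlj', 'v']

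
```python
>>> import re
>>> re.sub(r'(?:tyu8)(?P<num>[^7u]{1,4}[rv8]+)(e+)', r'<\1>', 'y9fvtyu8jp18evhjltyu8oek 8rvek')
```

`\1` in the replacement pulls in group 1's text for each match.

'y9fv<jp18>vhjl<oek 8rv>k'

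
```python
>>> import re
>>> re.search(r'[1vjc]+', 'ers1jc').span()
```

The match spans [3:6] → '1jc'.

(3, 6)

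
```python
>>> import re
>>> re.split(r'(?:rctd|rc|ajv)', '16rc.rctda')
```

['16', '.', 'a']

Alternation tries branches left to right and keeps the first one that lets the overall match succeed at that position.
Matches to split on: at [2:4] → 'rc'; at [5:9] → 'rctd'.
Each match becomes a cut point; 3 segments remain.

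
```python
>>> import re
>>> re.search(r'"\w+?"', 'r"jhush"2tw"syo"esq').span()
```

Unlike `match`, `search` isn't anchored — it looks for the pattern anywhere in the string.
The match spans [1:8] → '"jhush"'.

(1, 8)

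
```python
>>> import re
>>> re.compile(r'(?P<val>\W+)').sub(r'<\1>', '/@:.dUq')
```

'</@:.>dUq'

`\1` in the replacement pulls in group 1's text for each match.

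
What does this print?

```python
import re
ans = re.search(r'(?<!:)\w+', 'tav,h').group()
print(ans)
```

tav

The negative lookaround is zero-width — it rules out positions where the adjacent text would match, without consuming anything.
The match spans [0:3] → 'tav'.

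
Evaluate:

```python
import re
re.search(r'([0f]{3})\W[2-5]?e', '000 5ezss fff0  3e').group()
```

The pattern matches exactly 3 of one of [0f] (captured); then a non-word character, then optionally a character in [2-5], then a literal 'e'.
Unlike `match`, `search` isn't anchored — it looks for the pattern anywhere in the string.
The match spans [0:6] → '000 5e'.
Captured: group 1 = '000'.

'000 5e'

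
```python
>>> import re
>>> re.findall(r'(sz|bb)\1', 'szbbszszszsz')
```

A backreference is literal: `\1` must see the identical characters the first group matched.
Walking the string: at [4:8] match 'szsz', group 1 = 'sz'; at [8:12] match 'szsz', group 1 = 'sz'.
`findall` collects group 1 from each match (2 total).

['sz', 'sz']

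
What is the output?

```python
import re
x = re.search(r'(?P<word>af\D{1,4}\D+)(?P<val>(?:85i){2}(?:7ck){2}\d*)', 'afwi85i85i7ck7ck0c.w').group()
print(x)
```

afwi85i85i7ck7ck0

The pattern matches the literal 'af', then 1 to 4 of a non-digit, then one or more of a non-digit (captured as 'word'); then the literal '85i' repeated 2 times, then the literal '7ck' repeated 2 times, then zero or more of a digit (captured as 'val').
`re.search` tries every starting position until one works.
The match spans [0:17] → 'afwi85i85i7ck7ck0'.
Captured: group 1 = 'afwi', group 2 = '85i85i7ck7ck0'.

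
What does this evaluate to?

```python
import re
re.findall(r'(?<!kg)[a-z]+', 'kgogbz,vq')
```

['kgogbz', 'vq']

Because the assertion is negative and zero-width, positions next to the forbidden text are skipped.
Scanning left to right: at [0:6] → 'kgogbz'; at [7:9] → 'vq'.
Since nothing is captured, `findall` lists the 2 matched substrings directly.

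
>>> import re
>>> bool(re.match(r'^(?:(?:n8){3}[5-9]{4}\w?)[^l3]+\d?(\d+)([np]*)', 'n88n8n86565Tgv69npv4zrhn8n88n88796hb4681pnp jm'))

`re.match` only tries the pattern at the start of the string.
Here position 0 doesn't satisfy it, so the call returns None, and `bool(None)` is False.

False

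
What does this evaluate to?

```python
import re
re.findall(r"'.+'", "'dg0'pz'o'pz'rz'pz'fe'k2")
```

Matches: at [0:22] → "'dg0'pz'o'pz'rz'pz'fe'".
No capturing groups, so `findall` returns the 1 full match string.

["'dg0'pz'o'pz'rz'pz'fe'"]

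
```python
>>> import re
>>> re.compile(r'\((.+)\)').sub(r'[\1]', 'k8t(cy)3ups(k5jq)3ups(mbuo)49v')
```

Matches: at [3:27] → '(cy)3ups(k5jq)3ups(mbuo)'.
Each match is replaced using the text its own group 1 captured.

'k8t[cy)3ups(k5jq)3ups(mbuo]49v'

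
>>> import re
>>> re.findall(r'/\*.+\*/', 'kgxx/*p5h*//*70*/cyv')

With no groups in the pattern, `findall` gives back each whole match — 1 here.

['/*p5h*//*70*/']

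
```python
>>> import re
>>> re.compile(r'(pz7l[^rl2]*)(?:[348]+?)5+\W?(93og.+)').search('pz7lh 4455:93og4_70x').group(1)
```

'pz7lh 4'

The match spans [0:20] → 'pz7lh 4455:93og4_70x'.
Captured: group 1 = 'pz7lh 4', group 2 = '93og4_70x'.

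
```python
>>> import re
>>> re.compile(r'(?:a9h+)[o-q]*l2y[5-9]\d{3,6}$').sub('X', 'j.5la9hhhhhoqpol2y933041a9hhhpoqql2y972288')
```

'j.5la9hhhhhoqpol2y933041X'

This matches the literal 'a9', then one or more of the literal 'h' (non-capturing group); then zero or more of a character in [o-q], then the literal 'l2y'; then a character in [5-9], then 3 to 6 of a digit; then anchored at the end.
`sub` substitutes 'X' at each match site.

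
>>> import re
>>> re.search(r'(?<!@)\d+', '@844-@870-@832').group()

'44'

The negative lookahead/lookbehind blocks any match where the forbidden context is present.
The match spans [2:4] → '44'.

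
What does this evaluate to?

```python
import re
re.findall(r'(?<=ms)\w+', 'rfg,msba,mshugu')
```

['ba', 'hugu']

The `(?=…)`/`(?<=…)` assertion just peeks at neighbouring text; it doesn't advance the match position.
Walking the string: at [6:8] → 'ba'; at [11:15] → 'hugu'.
With no groups in the pattern, `findall` gives back each whole match — 2 here.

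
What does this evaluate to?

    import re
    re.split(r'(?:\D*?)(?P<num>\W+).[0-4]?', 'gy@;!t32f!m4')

This matches zero or more of a non-digit (lazy) (non-capturing group); then one or more of a non-word character (captured as 'num'); then any character, then optionally a character in [0-4].
With the lazy modifier that quantifier settles for the fewest repetitions that let the rest of the pattern succeed (the atoms after it are unaffected and can still be greedy).
Matches to split on: at [0:7] → 'gy@;!t3'; at [8:12] → 'f!m4'.
With a capturing group present, the delimiter's captured portion is kept in the result list.

['', '@;!', '2', '!', '']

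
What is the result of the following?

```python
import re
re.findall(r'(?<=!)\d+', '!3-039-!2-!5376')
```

['3', '2', '5376']

The lookaround is zero-width — it requires the adjacent text to match without consuming it, so the asserted text isn't part of the match.
Scanning left to right: at [1:2] → '3'; at [8:9] → '2'; at [11:15] → '5376'.
Since nothing is captured, `findall` lists the 3 matched substrings directly.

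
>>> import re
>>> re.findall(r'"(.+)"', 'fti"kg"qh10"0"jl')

['kg"qh10"0']

Matches: at [3:14] match '"kg"qh10"0"', group 1 = 'kg"qh10"0'.
One capturing group, so `findall` returns just the captured substring from the one match — 1 in all.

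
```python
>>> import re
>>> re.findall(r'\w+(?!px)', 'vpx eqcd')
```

['vpx', 'eqcd']

A negative assertion filters positions out without eating any characters.
Walking the string: at [0:3] → 'vpx'; at [4:8] → 'eqcd'.
Since nothing is captured, `findall` lists the 2 matched substrings directly.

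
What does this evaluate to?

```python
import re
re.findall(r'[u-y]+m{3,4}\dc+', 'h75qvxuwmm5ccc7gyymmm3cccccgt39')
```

The pattern matches one or more of a character in [u-y], then 3 to 4 of the literal 'm'; then a digit, then one or more of a literal 'c'.
Since nothing is captured, `findall` lists the 1 matched substring directly.

['yymmm3ccccc']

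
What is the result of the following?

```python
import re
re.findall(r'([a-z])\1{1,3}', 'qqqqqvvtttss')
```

The backreference `\1` re-matches whatever the first group consumed, character for character.
Scanning left to right: at [0:4] match 'qqqq', group 1 = 'q'; at [5:7] match 'vv', group 1 = 'v'; at [7:10] match 'ttt', group 1 = 't'; at [10:12] match 'ss', group 1 = 's'.
One capturing group, so `findall` returns just the captured substring from each match — 4 in all.

['q', 'v', 't', 's']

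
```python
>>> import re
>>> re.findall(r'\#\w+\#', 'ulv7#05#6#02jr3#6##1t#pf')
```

Walking the string: at [4:8] → '#05#'; at [9:16] → '#02jr3#'; at [18:22] → '#1t#'.
With no groups in the pattern, `findall` gives back each whole match — 3 here.

['#05#', '#02jr3#', '#1t#']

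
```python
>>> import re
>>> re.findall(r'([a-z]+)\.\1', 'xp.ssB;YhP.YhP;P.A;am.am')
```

['am']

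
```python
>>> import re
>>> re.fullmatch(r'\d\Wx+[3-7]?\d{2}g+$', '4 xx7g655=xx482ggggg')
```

None

This matches a digit, then a non-word character; then one or more of a literal 'x'; then optionally a character in [3-7], then exactly 2 of a digit, then one or more of the literal 'g'; then anchored at the end.
`fullmatch` succeeds only if the pattern covers the string from start to end.
Here the pattern can't cover the whole string, so the call returns None.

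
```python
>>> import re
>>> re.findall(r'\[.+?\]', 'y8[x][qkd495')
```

Since nothing is captured, `findall` lists the 1 matched substring directly.

['[x]']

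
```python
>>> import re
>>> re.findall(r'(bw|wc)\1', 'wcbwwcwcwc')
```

['wc']

A backreference is literal: `\1` must see the identical characters the first group matched.
Matches: at [4:8] match 'wcwc', group 1 = 'wc'.
One capturing group, so `findall` returns just the captured substring from the one match — 1 in all.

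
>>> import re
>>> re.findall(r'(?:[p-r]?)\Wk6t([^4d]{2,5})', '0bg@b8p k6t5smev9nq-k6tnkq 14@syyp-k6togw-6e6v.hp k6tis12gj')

The pattern matches optionally a character in [p-r] (non-capturing group); then a non-word character, then the literal 'k6t'; then 2 to 5 of any character except [4d] (captured).
Because there's exactly one group, `findall` drops the full match and keeps group 1 from each hit.

['5smev', 'nkq 1', 'ogw-6', 'is12g']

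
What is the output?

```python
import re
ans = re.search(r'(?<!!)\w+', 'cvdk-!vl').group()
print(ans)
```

cvdk

The negative lookaround is zero-width — it rules out positions where the adjacent text would match, without consuming anything.
The match spans [0:4] → 'cvdk'.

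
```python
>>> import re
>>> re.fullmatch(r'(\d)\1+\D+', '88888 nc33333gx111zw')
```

`\1` is not a pattern — it's the concrete string captured by group 1, re-applied verbatim.
`fullmatch` succeeds only if the pattern covers the string from start to end.
Here the pattern can't cover the whole string, so the call returns None.

None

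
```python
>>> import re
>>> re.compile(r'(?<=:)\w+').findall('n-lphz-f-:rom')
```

['rom']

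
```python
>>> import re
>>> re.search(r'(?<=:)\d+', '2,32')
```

None

Because the assertion is zero-width, the text it checks is not consumed and won't appear in the result.
Here nothing in the string fits, so the call returns None.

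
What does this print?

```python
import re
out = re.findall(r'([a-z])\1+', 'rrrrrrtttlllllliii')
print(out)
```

A backreference is literal: `\1` must see the identical characters the first group matched.
One capturing group, so `findall` returns just the captured substring from each match — 4 in all.

['r', 't', 'l', 'i']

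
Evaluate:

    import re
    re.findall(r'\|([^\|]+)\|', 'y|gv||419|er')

['gv', '419']

`findall` collects group 1 from each match (2 total).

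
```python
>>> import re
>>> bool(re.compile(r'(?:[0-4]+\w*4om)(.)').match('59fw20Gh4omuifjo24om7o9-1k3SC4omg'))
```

This matches one or more of a character in [0-4], then zero or more of a word character, then the literal '4om' (non-capturing group); then any character (captured).
With `match`, the pattern is implicitly anchored at the beginning.
Here position 0 doesn't satisfy it, so the call returns None, and `bool(None)` is False.

False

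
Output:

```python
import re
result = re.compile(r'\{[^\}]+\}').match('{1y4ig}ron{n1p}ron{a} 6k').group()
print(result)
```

`re.match` only tries the pattern at the start of the string.
The match spans [0:7] → '{1y4ig}'.

{1y4ig}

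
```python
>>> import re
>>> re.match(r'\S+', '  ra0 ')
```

The pattern matches one or more of a non-whitespace character.
`match` is anchored at position 0; if the pattern doesn't fit there, it returns None.
Here position 0 doesn't satisfy it, so the call returns None.

None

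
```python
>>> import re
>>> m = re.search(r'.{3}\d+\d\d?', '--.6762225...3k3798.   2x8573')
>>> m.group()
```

'--.6762225'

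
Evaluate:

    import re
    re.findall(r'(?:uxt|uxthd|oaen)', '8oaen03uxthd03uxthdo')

Alternation isn't longest-match — the leftmost alternative that fits at this position is chosen.
Walking the string: at [1:5] → 'oaen'; at [7:10] → 'uxt'; at [14:17] → 'uxt'.
With no groups in the pattern, `findall` gives back each whole match — 3 here.

['oaen', 'uxt', 'uxt']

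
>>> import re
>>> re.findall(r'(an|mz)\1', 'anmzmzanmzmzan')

['mz', 'mz']

A backreference is literal: `\1` must see the identical characters the first group matched.
With a single group, `findall` returns only what that group captured — 2 items.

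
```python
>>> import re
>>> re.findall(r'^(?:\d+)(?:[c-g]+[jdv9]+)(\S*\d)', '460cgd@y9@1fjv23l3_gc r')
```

['@y9@1fjv23l3']

This matches anchored at the start of the string; then one or more of a digit (non-capturing group); then one or more of a character in [c-g], then one or more of one of [jdv9] (non-capturing group); then zero or more of a non-whitespace character, then a digit (captured).
Walking the string: at [0:18] match '460cgd@y9@1fjv23l3', group 1 = '@y9@1fjv23l3'.
Because there's exactly one group, `findall` drops the full match and keeps group 1 from the one hit.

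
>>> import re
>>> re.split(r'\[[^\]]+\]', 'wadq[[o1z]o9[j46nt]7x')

['wadq', 'o9', '7x']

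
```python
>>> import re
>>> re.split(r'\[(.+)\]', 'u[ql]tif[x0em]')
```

['u', 'ql]tif[x0em', '']

`re.split` interleaves the captured-group text with the surrounding fragments.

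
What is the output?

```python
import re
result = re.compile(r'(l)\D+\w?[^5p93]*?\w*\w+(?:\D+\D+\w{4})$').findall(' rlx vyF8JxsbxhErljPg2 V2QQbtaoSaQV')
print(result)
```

['l']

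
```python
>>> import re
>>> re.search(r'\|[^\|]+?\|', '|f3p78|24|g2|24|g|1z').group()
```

'|f3p78|'

`re.search` tries every starting position until one works.
The match spans [0:7] → '|f3p78|'.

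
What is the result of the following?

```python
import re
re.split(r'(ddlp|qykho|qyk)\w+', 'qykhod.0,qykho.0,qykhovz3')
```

Alternation tries branches left to right and keeps the first one that lets the overall match succeed at that position.
The group in the pattern means `split` returns the separators' captures alongside the pieces.

['', 'qykho', '.0,', 'qyk', '.0,', 'qykho', '']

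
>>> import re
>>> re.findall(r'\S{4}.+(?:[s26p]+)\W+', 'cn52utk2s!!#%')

This matches exactly 4 of a non-whitespace character, then one or more of any character; then one or more of one of [s26p] (non-capturing group); then one or more of a non-word character.
With no groups in the pattern, `findall` gives back each whole match — 1 here.

['cn52utk2s!!#%']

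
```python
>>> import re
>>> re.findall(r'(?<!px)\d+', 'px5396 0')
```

['396', '0']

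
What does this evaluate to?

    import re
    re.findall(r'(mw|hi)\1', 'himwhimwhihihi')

['hi']

`\1` has to match the exact text group 1 already captured.
Walking the string: at [8:12] match 'hihi', group 1 = 'hi'.
`findall` collects group 1 from the one match (1 total).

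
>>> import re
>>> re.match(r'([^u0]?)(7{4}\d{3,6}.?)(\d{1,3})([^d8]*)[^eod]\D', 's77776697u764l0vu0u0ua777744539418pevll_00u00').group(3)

'764'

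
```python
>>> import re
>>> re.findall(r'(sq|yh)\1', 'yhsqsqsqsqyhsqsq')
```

['sq', 'sq', 'sq']

A backreference is literal: `\1` must see the identical characters the first group matched.
Scanning left to right: at [2:6] match 'sqsq', group 1 = 'sq'; at [6:10] match 'sqsq', group 1 = 'sq'; at [12:16] match 'sqsq', group 1 = 'sq'.
With a single group, `findall` returns only what that group captured — 3 items.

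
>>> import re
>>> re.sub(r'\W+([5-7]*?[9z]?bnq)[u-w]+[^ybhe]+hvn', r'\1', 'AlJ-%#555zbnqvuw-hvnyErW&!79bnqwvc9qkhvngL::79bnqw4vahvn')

Pattern: one or more of a non-word character; then zero or more of a character in [5-7] (lazy), then optionally one of [9z], then the literal 'bnq' (captured); then one or more of a character in [u-w], then one or more of any character except [ybhe], then the literal 'hvn'.
Matches: at [3:20] → '-%#555zbnqvuw-hvn'; at [24:40] → '&!79bnqwvc9qkhvn'; at [42:56] → '::79bnqw4vahvn'.
`\1` in the replacement pulls in group 1's text for each match.

'AlJ555zbnqyErW79bnqgL79bnq'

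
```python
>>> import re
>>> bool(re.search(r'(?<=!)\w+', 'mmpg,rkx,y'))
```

False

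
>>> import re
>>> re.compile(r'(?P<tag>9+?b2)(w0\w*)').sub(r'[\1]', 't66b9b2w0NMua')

't66b[9b2]'

This matches one or more of the literal '9' (lazy), then the literal 'b2' (captured as 'tag'); then the literal 'w0', then zero or more of a word character (captured).
Matches: at [4:13] → '9b2w0NMua'.
The replacement refers to a captured group, so each match is rewritten using its own captured text.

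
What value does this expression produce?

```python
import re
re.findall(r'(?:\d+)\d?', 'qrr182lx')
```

The pattern matches one or more of a digit (non-capturing group); then optionally a digit.
`findall` yields the raw match text (1 of them) because the pattern has no groups.

['182']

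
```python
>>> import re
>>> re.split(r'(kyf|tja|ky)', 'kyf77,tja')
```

['', 'kyf', '77,', 'tja', '']

Alternation tries branches left to right and keeps the first one that lets the overall match succeed at that position.
Matches to split on: at [0:3] → 'kyf'; at [6:9] → 'tja'.
With a capturing group present, the delimiter's captured portion is kept in the result list.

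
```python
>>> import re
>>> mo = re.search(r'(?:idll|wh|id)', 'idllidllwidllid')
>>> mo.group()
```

'idll'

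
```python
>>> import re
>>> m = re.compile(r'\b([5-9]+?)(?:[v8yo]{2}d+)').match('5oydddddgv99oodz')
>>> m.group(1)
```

'5'

The match spans [0:8] → '5oyddddd'.
Captured: group 1 = '5'.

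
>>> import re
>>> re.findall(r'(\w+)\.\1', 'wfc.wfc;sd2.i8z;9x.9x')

['wfc', '9x']

The backreference `\1` re-matches whatever the first group consumed, character for character.
Walking the string: at [0:7] match 'wfc.wfc', group 1 = 'wfc'; at [16:21] match '9x.9x', group 1 = '9x'.
One capturing group, so `findall` returns just the captured substring from each match — 2 in all.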